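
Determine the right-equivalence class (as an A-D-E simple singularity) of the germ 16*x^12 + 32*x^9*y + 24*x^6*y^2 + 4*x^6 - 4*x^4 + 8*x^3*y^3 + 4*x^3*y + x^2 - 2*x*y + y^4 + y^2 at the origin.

A_{3}

The Hessian of f at 0 has rank 1. Corank 1: A-series; mu = 3 gives A_3.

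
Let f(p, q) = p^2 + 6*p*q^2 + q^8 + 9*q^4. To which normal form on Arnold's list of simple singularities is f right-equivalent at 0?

The Hessian of f at 0 has rank 1. Corank 1: A-series; mu = 7 gives A_7.

A_7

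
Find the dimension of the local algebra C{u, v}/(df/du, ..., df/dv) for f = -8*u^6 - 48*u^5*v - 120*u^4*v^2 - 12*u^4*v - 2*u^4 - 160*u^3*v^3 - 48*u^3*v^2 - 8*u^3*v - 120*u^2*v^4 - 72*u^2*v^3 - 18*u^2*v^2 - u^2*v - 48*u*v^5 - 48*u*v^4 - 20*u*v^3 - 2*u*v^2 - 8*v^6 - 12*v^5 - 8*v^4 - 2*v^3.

4

The Hessian of f at 0 has rank 0. Corank 2; j^3 = -v*(u^2 + 2*u*v + 2*v^2) splits into three distinct lines over C (the quadratic factor has nonzero discriminant), so D_4.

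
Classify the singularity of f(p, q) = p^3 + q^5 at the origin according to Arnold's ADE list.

E_{8}

The Hessian of f at 0 is [[0, 0], [0, 0]] with rank 0, so corank 2. A Groebner basis of the Jacobian ideal J(f) in C{p,q} is {q^4, p^2}; counting standard monomials gives mu = 8. Corank 2; j^3 = p^3 is a perfect cube, so E-series; the 5-jet and mu = 8 give E_8.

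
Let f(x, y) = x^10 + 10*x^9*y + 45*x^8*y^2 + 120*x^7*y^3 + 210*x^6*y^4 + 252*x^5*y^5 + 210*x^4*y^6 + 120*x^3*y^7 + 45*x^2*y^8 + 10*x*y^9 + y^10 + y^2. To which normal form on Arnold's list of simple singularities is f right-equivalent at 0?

The Hessian of f at 0 is [[0, 0], [0, 2]] with rank 1, so corank 1. A Groebner basis of the Jacobian ideal J(f) in C{x,y} is {x^9, y}; counting standard monomials gives mu = 9. Corank 1: A-series; mu = 9 gives A_9.

A9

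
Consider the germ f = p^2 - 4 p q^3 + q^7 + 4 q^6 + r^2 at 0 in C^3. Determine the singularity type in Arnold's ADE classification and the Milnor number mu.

The Hessian of f at 0 has rank 2. Corank 1: A-series; mu = 6 gives A_6.

Type A_6, Milnor number mu = 6.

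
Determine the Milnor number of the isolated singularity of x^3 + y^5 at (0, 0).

The Hessian of f at 0 has rank 0. Corank 2; j^3 = x^3 is a perfect cube, so E-series; the 5-jet and mu = 8 give E_8.

8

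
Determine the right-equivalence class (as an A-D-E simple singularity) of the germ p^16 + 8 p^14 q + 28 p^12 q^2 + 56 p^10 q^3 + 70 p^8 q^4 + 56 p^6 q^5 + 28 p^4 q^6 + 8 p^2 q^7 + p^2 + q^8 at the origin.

The Hessian of f at 0 is [[2, 0], [0, 0]] with rank 1, so corank 1. A Groebner basis of the Jacobian ideal J(f) in C{p,q} is {q^7, p}; counting standard monomials gives mu = 7. Corank 1: A-series; mu = 7 gives A_7.

A_{7}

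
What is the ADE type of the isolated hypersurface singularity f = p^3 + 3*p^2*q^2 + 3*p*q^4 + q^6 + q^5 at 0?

The Hessian of f at 0 has rank 0. Corank 2; j^3 = p^3 is a perfect cube, so E-series; the 5-jet and mu = 8 give E_8.

E_{8}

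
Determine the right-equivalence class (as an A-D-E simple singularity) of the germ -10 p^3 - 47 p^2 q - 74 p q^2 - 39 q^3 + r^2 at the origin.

D_4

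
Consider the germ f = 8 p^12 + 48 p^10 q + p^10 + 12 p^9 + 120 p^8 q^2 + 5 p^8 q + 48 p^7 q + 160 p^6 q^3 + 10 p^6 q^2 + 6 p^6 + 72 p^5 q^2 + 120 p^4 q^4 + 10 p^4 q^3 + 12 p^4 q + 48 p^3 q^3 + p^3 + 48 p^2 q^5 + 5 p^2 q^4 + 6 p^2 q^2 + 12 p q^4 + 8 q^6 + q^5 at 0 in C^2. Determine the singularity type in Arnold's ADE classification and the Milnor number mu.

The Hessian of f at 0 has rank 0. Corank 2; j^3 = p^3 is a perfect cube, so E-series; the 5-jet and mu = 8 give E_8.

Type E_{8}, Milnor number mu = 8.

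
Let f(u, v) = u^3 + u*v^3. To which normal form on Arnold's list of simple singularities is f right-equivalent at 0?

E7

The Hessian of f at 0 is [[0, 0], [0, 0]] with rank 0, so corank 2. A Groebner basis of the Jacobian ideal J(f) in C{u,v} is {u^3, u*v^2, 3*u^2 + v^3}; counting standard monomials gives mu = 7. Corank 2; j^3 = u^3 is a perfect cube, so E-series; the 4-jet and mu = 7 give E_7.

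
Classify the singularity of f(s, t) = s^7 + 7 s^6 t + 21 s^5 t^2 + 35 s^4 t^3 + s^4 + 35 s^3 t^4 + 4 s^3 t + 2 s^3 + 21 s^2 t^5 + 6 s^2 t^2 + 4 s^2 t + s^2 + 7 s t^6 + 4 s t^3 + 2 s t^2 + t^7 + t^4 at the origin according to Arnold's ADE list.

A_{6}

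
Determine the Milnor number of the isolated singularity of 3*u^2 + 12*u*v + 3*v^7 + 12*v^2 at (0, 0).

6

The Hessian of f at 0 has rank 1. Corank 1: A-series; mu = 6 gives A_6.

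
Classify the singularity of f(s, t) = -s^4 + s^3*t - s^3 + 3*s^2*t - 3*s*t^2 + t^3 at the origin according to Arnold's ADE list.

E7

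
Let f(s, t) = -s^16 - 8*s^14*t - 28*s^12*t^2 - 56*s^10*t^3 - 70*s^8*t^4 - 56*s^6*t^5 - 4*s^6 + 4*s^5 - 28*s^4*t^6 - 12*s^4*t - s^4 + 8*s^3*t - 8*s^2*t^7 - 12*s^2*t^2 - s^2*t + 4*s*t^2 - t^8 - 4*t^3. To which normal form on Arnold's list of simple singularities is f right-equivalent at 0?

The Hessian of f at 0 has rank 0. Corank 2; j^3 = -t*(s - 2*t)^2 has shape L^2 M (L != M), so D-series; mu = 9 gives D_9.

D_9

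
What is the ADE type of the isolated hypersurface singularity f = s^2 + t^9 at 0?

A_{8}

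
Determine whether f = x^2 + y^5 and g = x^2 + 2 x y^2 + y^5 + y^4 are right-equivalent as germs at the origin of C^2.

The Hessian of f at 0 is [[2, 0], [0, 0]] with rank 1, so corank 1. A Groebner basis of the Jacobian ideal J(f) in C{x,y} is {y^4, x}; counting standard monomials gives mu = 4. Corank 1: A-series; mu = 4 gives A_4. The Hessian of g at 0 is [[2, 0], [0, 0]] with rank 1, so corank 1. A Groebner basis of the Jacobian ideal J(g) in C{x,y} is {x^2, x + y^2}; counting standard monomials gives mu = 4. Corank 1: A-series; mu = 4 gives A_4. Both have type A_4, hence right-equivalent.

Yes.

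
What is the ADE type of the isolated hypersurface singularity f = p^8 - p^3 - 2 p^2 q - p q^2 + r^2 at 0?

D_9

The Hessian of f at 0 is [[0, 0, 0], [0, 0, 0], [0, 0, 2]] with rank 1, so corank 2. A Groebner basis of the Jacobian ideal J(f) in C{p,q,r} is {p*q/8 + q^7 + q^2/8, p*q^2 + q^3, p^2 + p*q, r}; counting standard monomials gives mu = 9. Corank 2; j^3 = -p*(p + q)^2 has shape L^2 M (L != M), so D-series; mu = 9 gives D_9.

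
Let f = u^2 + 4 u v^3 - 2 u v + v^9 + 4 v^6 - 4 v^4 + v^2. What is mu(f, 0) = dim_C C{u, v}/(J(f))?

8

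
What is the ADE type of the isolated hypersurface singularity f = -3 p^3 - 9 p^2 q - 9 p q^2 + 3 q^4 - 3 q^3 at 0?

E_6

The Hessian of f at 0 has rank 0. Corank 2; j^3 = -3*(p + q)^3 is a perfect cube, so E-series; the 4-jet and mu = 6 give E_6.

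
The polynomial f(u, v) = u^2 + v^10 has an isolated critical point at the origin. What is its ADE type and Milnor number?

Type A9, Milnor number mu = 9.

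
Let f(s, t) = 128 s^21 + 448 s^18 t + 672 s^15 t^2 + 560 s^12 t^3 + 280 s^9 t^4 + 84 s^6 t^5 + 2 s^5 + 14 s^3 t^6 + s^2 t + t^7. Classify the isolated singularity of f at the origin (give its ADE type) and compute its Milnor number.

Type D_{8}, Milnor number mu = 8.

The Hessian of f at 0 is [[0, 0], [0, 0]] with rank 0, so corank 2. A Groebner basis of the Jacobian ideal J(f) in C{s,t} is {s^2/7 + t^6, s^3, s*t}; counting standard monomials gives mu = 8. Corank 2; j^3 = s^2*t has shape L^2 M (L != M), so D-series; mu = 8 gives D_8.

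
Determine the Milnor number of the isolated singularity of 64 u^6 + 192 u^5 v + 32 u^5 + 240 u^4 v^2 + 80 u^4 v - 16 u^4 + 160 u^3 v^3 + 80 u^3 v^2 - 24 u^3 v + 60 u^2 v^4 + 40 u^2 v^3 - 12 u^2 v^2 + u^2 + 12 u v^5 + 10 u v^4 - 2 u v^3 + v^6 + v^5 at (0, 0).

4

The Hessian of f at 0 is [[2, 0], [0, 0]] with rank 1, so corank 1. A Groebner basis of the Jacobian ideal J(f) in C{u,v} is {-u + v^3, u^2, u*v}; counting standard monomials gives mu = 4. Corank 1: A-series; mu = 4 gives A_4.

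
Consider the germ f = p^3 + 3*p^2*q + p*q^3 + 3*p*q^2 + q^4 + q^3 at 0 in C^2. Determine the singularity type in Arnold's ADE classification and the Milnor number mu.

Type E7, Milnor number mu = 7.

The Hessian of f at 0 is [[0, 0], [0, 0]] with rank 0, so corank 2. A Groebner basis of the Jacobian ideal J(f) in C{p,q} is {p^3 + 3*p^2*q + 6*p^2 + 12*p*q + 6*q^2, -3*p^2 + p*q^2 - 6*p*q - 3*q^2, 3*p^2 + 6*p*q + q^3 + 3*q^2}; counting standard monomials gives mu = 7. Corank 2; j^3 = (p + q)^3 is a perfect cube, so E-series; the 4-jet and mu = 7 give E_7.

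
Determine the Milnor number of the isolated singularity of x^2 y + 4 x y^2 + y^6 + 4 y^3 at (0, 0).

7

The Hessian of f at 0 has rank 0. Corank 2; j^3 = y*(x + 2*y)^2 has shape L^2 M (L != M), so D-series; mu = 7 gives D_7.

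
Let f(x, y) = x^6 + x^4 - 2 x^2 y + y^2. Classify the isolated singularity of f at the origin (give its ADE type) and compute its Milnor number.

The Hessian of f at 0 is [[0, 0], [0, 2]] with rank 1, so corank 1. A Groebner basis of the Jacobian ideal J(f) in C{x,y} is {x*y^2, y^3, x^2 - y}; counting standard monomials gives mu = 5. Corank 1: A-series; mu = 5 gives A_5.

Type A_{5}, Milnor number mu = 5.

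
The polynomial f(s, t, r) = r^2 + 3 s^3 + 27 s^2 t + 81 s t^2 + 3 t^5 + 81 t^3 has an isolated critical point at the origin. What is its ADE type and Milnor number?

The Hessian of f at 0 has rank 1. Corank 2; j^3 = 3*(s + 3*t)^3 is a perfect cube, so E-series; the 5-jet and mu = 8 give E_8.

Type E_8, Milnor number mu = 8.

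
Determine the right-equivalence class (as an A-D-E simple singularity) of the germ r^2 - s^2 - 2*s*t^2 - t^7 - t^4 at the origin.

A_6

The Hessian of f at 0 has rank 2. Corank 1: A-series; mu = 6 gives A_6.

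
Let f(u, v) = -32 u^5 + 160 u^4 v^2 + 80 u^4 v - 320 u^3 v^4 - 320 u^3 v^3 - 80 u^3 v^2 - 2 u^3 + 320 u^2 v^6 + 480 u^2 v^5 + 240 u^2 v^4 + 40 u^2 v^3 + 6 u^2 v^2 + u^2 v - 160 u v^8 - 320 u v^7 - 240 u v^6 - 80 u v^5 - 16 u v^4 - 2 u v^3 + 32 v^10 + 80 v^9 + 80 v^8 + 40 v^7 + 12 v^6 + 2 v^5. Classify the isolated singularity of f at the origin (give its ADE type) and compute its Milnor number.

Type D_6, Milnor number mu = 6.

The Hessian of f at 0 has rank 0. Corank 2; j^3 = -u^2*(2*u - v) has shape L^2 M (L != M), so D-series; mu = 6 gives D_6.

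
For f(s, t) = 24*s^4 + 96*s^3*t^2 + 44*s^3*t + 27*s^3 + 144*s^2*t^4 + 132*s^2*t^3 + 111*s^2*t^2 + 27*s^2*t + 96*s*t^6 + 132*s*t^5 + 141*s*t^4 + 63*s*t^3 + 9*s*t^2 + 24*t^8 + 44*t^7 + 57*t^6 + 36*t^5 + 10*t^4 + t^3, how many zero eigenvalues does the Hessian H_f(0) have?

2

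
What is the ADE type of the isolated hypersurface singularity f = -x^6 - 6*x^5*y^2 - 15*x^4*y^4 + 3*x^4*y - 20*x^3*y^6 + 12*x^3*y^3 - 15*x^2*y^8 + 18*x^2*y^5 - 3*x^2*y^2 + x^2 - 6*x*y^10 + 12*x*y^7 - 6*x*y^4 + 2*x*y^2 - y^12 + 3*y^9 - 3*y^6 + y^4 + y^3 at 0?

The Hessian of f at 0 has rank 1. Corank 1: A-series; mu = 2 gives A_2.

A_2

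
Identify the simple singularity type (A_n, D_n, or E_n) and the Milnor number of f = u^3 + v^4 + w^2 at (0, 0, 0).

Type E6, Milnor number mu = 6.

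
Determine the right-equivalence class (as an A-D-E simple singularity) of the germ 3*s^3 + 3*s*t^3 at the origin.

E_7

The Hessian of f at 0 is [[0, 0], [0, 0]] with rank 0, so corank 2. A Groebner basis of the Jacobian ideal J(f) in C{s,t} is {s^3, s*t^2, 3*s^2 + t^3}; counting standard monomials gives mu = 7. Corank 2; j^3 = 3*s^3 is a perfect cube, so E-series; the 4-jet and mu = 7 give E_7.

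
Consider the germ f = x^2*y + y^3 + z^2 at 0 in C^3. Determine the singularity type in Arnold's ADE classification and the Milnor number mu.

The Hessian of f at 0 is [[0, 0, 0], [0, 0, 0], [0, 0, 2]] with rank 1, so corank 2. A Groebner basis of the Jacobian ideal J(f) in C{x,y,z} is {y^3, x^2 + 3*y^2, x*y, z}; counting standard monomials gives mu = 4. Corank 2; j^3 = y*(x^2 + y^2) splits into three distinct lines over C (the quadratic factor has nonzero discriminant), so D_4.

Type D4, Milnor number mu = 4.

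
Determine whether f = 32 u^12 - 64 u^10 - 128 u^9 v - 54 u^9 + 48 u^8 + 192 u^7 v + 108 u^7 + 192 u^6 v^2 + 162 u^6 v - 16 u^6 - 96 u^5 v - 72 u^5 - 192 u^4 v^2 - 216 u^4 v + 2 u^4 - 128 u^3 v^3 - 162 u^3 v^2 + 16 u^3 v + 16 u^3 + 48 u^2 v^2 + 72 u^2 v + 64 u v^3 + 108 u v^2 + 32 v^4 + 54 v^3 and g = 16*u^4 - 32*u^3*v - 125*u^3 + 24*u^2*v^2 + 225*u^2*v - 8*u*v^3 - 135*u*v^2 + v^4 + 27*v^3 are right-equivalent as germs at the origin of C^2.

Yes.

The Hessian of f at 0 has rank 0. Corank 2; j^3 = 2*(2*u + 3*v)^3 is a perfect cube, so E-series; the 4-jet and mu = 6 give E_6. The Hessian of g at 0 has rank 0. Corank 2; j^3 = -(5*u - 3*v)^3 is a perfect cube, so E-series; the 4-jet and mu = 6 give E_6. Both have type E_6, hence right-equivalent.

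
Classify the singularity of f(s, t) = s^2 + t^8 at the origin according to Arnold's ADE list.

A7

The Hessian of f at 0 has rank 1. Corank 1: A-series; mu = 7 gives A_7.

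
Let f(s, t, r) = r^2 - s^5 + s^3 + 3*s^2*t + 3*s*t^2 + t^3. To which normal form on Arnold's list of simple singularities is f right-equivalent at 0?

E_8

The Hessian of f at 0 is [[0, 0, 0], [0, 0, 0], [0, 0, 2]] with rank 1, so corank 2. A Groebner basis of the Jacobian ideal J(f) in C{s,t,r} is {t^5, s*t^3 + 3*t^4/4, s^2 + 2*s*t + t^2, r}; counting standard monomials gives mu = 8. Corank 2; j^3 = (s + t)^3 is a perfect cube, so E-series; the 5-jet and mu = 8 give E_8.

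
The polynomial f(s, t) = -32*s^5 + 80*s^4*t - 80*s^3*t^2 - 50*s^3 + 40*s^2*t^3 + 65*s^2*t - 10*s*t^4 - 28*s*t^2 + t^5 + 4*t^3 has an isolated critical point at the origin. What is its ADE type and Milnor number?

Type D_{6}, Milnor number mu = 6.

The Hessian of f at 0 has rank 0. Corank 2; j^3 = -(2*s - t)*(5*s - 2*t)^2 has shape L^2 M (L != M), so D-series; mu = 6 gives D_6.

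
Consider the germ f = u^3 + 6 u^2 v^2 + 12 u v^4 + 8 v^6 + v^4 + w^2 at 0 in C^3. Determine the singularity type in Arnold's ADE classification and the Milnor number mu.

Type E_{6}, Milnor number mu = 6.

The Hessian of f at 0 has rank 1. Corank 2; j^3 = u^3 is a perfect cube, so E-series; the 4-jet and mu = 6 give E_6.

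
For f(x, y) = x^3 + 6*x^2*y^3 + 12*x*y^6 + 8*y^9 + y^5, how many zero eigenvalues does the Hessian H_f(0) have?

2

The Hessian at 0 is [[0, 0], [0, 0]] of rank 0; hence corank 2.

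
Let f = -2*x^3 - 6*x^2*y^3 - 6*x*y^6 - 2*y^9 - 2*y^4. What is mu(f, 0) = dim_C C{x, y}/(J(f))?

6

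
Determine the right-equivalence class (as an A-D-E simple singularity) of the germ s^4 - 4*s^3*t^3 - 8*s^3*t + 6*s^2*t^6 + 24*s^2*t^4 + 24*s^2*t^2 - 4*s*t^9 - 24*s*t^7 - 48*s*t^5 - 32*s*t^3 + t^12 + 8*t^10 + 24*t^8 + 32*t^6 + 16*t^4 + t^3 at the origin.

The Hessian of f at 0 is [[0, 0], [0, 0]] with rank 0, so corank 2. A Groebner basis of the Jacobian ideal J(f) in C{s,t} is {s^3 - 6*s^2*t, t^2}; counting standard monomials gives mu = 6. Corank 2; j^3 = t^3 is a perfect cube, so E-series; the 4-jet and mu = 6 give E_6.

E6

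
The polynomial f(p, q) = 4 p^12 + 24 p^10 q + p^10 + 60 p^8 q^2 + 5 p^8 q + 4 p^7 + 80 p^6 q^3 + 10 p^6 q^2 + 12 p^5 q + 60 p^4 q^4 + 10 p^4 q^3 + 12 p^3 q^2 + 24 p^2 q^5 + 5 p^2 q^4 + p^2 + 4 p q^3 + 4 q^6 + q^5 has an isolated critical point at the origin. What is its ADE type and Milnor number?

Type A_4, Milnor number mu = 4.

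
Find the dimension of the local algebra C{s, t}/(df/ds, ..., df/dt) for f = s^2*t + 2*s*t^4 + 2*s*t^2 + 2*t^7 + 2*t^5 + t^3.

The Hessian of f at 0 has rank 0. Corank 2; j^3 = t*(s + t)^2 has shape L^2 M (L != M), so D-series; mu = 8 gives D_8.

8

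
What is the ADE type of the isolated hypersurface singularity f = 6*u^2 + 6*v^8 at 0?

A_7

The Hessian of f at 0 has rank 1. Corank 1: A-series; mu = 7 gives A_7.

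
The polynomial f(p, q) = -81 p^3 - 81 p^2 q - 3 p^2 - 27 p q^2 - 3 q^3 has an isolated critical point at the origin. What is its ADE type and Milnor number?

Type A_{2}, Milnor number mu = 2.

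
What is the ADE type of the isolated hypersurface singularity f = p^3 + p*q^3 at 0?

The Hessian of f at 0 is [[0, 0], [0, 0]] with rank 0, so corank 2. A Groebner basis of the Jacobian ideal J(f) in C{p,q} is {p^3, p*q^2, 3*p^2 + q^3}; counting standard monomials gives mu = 7. Corank 2; j^3 = p^3 is a perfect cube, so E-series; the 4-jet and mu = 7 give E_7.

E_{7}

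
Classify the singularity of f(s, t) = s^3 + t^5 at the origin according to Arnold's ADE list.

The Hessian of f at 0 has rank 0. Corank 2; j^3 = s^3 is a perfect cube, so E-series; the 5-jet and mu = 8 give E_8.

E_8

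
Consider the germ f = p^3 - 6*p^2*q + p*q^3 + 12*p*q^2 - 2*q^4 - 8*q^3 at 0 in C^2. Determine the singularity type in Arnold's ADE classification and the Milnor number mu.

Type E_{7}, Milnor number mu = 7.

The Hessian of f at 0 is [[0, 0], [0, 0]] with rank 0, so corank 2. A Groebner basis of the Jacobian ideal J(f) in C{p,q} is {p^3 - 6*p^2*q - 48*p^2 + 192*p*q - 192*q^2, 6*p^2 + p*q^2 - 24*p*q + 24*q^2, 3*p^2 - 12*p*q + q^3 + 12*q^2}; counting standard monomials gives mu = 7. Corank 2; j^3 = (p - 2*q)^3 is a perfect cube, so E-series; the 4-jet and mu = 7 give E_7.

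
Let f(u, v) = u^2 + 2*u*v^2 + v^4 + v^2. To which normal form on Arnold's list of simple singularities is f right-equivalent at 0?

A_{1}

The Hessian of f at 0 has rank 2. Corank 0: nondegenerate Morse point, so A_1.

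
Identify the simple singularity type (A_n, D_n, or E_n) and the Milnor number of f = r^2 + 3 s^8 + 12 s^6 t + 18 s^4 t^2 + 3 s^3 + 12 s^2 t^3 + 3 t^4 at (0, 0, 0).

Type E6, Milnor number mu = 6.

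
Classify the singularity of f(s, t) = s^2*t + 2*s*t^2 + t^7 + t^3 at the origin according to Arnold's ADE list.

D8

The Hessian of f at 0 is [[0, 0], [0, 0]] with rank 0, so corank 2. A Groebner basis of the Jacobian ideal J(f) in C{s,t} is {s^2/7 + t^6 - t^2/7, s^3 + t^3, s*t + t^2}; counting standard monomials gives mu = 8. Corank 2; j^3 = t*(s + t)^2 has shape L^2 M (L != M), so D-series; mu = 8 gives D_8.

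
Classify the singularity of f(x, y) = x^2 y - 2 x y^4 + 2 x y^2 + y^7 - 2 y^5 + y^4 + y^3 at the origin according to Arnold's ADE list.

D5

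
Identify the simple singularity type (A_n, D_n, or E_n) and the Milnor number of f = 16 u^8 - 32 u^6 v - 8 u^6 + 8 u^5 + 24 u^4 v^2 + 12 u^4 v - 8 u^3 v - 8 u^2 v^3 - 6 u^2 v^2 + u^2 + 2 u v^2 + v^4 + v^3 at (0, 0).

The Hessian of f at 0 is [[2, 0], [0, 0]] with rank 1, so corank 1. A Groebner basis of the Jacobian ideal J(f) in C{u,v} is {v^2, u}; counting standard monomials gives mu = 2. Corank 1: A-series; mu = 2 gives A_2.

Type A_{2}, Milnor number mu = 2.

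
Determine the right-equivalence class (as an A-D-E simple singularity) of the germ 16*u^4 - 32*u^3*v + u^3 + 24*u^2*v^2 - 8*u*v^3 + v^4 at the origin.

E_6

The Hessian of f at 0 has rank 0. Corank 2; j^3 = u^3 is a perfect cube, so E-series; the 4-jet and mu = 6 give E_6.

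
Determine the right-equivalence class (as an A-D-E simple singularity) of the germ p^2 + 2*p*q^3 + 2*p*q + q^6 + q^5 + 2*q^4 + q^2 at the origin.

The Hessian of f at 0 has rank 1. Corank 1: A-series; mu = 4 gives A_4.

A_4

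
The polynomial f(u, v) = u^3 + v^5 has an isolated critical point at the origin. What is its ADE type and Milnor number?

The Hessian of f at 0 is [[0, 0], [0, 0]] with rank 0, so corank 2. A Groebner basis of the Jacobian ideal J(f) in C{u,v} is {v^4, u^2}; counting standard monomials gives mu = 8. Corank 2; j^3 = u^3 is a perfect cube, so E-series; the 5-jet and mu = 8 give E_8.

Type E_{8}, Milnor number mu = 8.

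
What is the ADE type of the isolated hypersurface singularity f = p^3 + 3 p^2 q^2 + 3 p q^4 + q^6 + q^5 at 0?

The Hessian of f at 0 has rank 0. Corank 2; j^3 = p^3 is a perfect cube, so E-series; the 5-jet and mu = 8 give E_8.

E8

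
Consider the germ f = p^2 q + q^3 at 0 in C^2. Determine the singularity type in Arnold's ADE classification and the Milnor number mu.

Type D_{4}, Milnor number mu = 4.

The Hessian of f at 0 has rank 0. Corank 2; j^3 = q*(p^2 + q^2) splits into three distinct lines over C (the quadratic factor has nonzero discriminant), so D_4.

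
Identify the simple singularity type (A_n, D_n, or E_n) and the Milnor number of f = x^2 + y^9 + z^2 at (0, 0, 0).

Type A8, Milnor number mu = 8.

The Hessian of f at 0 has rank 2. Corank 1: A-series; mu = 8 gives A_8.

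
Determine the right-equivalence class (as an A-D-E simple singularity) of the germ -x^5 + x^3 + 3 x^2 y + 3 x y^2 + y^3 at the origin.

E8

The Hessian of f at 0 is [[0, 0], [0, 0]] with rank 0, so corank 2. A Groebner basis of the Jacobian ideal J(f) in C{x,y} is {y^5, x*y^3 + 3*y^4/4, x^2 + 2*x*y + y^2}; counting standard monomials gives mu = 8. Corank 2; j^3 = (x + y)^3 is a perfect cube, so E-series; the 5-jet and mu = 8 give E_8.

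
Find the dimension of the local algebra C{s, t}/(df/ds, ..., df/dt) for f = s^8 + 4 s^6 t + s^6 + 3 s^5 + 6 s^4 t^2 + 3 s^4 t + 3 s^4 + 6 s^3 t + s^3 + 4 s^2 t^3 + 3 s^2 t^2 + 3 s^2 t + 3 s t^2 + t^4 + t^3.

6

The Hessian of f at 0 has rank 0. Corank 2; j^3 = (s + t)^3 is a perfect cube, so E-series; the 4-jet and mu = 6 give E_6.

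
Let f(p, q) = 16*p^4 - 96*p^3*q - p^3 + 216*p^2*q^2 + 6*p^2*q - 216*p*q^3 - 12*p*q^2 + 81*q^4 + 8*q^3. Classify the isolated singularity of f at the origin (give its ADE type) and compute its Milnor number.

The Hessian of f at 0 has rank 0. Corank 2; j^3 = -(p - 2*q)^3 is a perfect cube, so E-series; the 4-jet and mu = 6 give E_6.

Type E_6, Milnor number mu = 6.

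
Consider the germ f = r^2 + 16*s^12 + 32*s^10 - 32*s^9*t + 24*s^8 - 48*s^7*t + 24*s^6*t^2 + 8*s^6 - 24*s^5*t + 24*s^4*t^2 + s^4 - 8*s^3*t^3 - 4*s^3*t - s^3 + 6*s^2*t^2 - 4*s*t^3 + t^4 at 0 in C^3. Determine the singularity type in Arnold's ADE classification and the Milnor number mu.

The Hessian of f at 0 has rank 1. Corank 2; j^3 = -s^3 is a perfect cube, so E-series; the 4-jet and mu = 6 give E_6.

Type E_6, Milnor number mu = 6.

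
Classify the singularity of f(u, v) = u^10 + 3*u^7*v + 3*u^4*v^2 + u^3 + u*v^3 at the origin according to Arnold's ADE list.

E_7

The Hessian of f at 0 is [[0, 0], [0, 0]] with rank 0, so corank 2. A Groebner basis of the Jacobian ideal J(f) in C{u,v} is {u^3, u*v^2, 3*u^2 + v^3}; counting standard monomials gives mu = 7. Corank 2; j^3 = u^3 is a perfect cube, so E-series; the 4-jet and mu = 7 give E_7.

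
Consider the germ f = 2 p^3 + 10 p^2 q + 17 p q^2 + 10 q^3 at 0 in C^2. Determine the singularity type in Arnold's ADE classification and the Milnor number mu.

Type D_{4}, Milnor number mu = 4.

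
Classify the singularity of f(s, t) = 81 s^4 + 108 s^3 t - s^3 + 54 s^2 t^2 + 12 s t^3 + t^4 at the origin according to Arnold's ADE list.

The Hessian of f at 0 has rank 0. Corank 2; j^3 = -s^3 is a perfect cube, so E-series; the 4-jet and mu = 6 give E_6.

E6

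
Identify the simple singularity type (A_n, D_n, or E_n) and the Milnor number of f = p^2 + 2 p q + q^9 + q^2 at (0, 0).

The Hessian of f at 0 has rank 1. Corank 1: A-series; mu = 8 gives A_8.

Type A_{8}, Milnor number mu = 8.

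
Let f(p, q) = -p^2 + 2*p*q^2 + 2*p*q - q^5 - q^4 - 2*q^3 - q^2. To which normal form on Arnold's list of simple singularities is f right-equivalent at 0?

A4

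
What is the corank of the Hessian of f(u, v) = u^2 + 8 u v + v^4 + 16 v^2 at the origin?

Hessian at 0 has rank 1.

1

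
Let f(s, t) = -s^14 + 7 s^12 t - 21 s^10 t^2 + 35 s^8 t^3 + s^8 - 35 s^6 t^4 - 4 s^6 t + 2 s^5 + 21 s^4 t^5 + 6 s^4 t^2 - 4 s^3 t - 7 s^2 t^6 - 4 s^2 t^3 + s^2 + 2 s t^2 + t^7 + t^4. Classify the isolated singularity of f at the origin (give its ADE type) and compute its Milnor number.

The Hessian of f at 0 is [[2, 0], [0, 0]] with rank 1, so corank 1. A Groebner basis of the Jacobian ideal J(f) in C{s,t} is {s^3, s^2*t - s/2 - t^2/2, s^2 + s*t^2, s*t + t^3}; counting standard monomials gives mu = 6. Corank 1: A-series; mu = 6 gives A_6.

Type A_{6}, Milnor number mu = 6.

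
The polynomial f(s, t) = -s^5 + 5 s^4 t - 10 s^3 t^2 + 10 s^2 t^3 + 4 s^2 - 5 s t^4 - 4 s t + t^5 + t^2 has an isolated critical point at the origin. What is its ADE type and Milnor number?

The Hessian of f at 0 has rank 1. Corank 1: A-series; mu = 4 gives A_4.

Type A_4, Milnor number mu = 4.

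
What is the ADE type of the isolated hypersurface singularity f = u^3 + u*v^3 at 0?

The Hessian of f at 0 has rank 0. Corank 2; j^3 = u^3 is a perfect cube, so E-series; the 4-jet and mu = 7 give E_7.

E7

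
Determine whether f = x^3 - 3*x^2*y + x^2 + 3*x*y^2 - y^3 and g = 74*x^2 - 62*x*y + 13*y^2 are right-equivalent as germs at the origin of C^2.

The Hessian of f at 0 has rank 1. Corank 1: A-series; mu = 2 gives A_2. The Hessian of g at 0 has rank 2. Corank 0: nondegenerate Morse point, so A_1. f is A_2 but g is A_1, hence not right-equivalent.

No.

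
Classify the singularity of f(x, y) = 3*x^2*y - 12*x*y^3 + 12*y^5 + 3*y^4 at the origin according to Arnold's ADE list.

D_{5}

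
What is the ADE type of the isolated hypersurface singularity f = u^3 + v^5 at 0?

E_8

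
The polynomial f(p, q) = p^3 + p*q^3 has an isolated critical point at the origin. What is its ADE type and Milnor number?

Type E_7, Milnor number mu = 7.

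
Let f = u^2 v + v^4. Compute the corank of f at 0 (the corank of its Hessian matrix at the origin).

2

Hessian at 0 has rank 0.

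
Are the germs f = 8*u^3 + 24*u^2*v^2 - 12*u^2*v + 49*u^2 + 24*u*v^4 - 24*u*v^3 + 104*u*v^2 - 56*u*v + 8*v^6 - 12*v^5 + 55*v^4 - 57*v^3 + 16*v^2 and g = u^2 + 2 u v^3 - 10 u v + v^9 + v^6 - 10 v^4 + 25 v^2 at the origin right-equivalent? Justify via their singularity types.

No.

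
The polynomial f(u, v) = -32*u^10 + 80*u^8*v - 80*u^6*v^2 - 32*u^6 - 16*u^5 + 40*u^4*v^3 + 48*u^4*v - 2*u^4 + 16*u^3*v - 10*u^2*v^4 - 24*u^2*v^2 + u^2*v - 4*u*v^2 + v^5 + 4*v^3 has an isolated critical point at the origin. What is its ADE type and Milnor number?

The Hessian of f at 0 has rank 0. Corank 2; j^3 = v*(u - 2*v)^2 has shape L^2 M (L != M), so D-series; mu = 6 gives D_6.

Type D_{6}, Milnor number mu = 6.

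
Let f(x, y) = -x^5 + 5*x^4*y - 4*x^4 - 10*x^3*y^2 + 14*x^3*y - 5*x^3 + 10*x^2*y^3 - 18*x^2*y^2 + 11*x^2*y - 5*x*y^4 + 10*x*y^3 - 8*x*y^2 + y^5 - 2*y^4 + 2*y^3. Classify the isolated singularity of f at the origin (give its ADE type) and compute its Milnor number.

Type D_4, Milnor number mu = 4.

The Hessian of f at 0 is [[0, 0], [0, 0]] with rank 0, so corank 2. A Groebner basis of the Jacobian ideal J(f) in C{x,y} is {y^3, x^2 + 2*y^2, x*y + y^2}; counting standard monomials gives mu = 4. Corank 2; j^3 = -(x - y)*(5*x^2 - 6*x*y + 2*y^2) splits into three distinct lines over C (the quadratic factor has nonzero discriminant), so D_4.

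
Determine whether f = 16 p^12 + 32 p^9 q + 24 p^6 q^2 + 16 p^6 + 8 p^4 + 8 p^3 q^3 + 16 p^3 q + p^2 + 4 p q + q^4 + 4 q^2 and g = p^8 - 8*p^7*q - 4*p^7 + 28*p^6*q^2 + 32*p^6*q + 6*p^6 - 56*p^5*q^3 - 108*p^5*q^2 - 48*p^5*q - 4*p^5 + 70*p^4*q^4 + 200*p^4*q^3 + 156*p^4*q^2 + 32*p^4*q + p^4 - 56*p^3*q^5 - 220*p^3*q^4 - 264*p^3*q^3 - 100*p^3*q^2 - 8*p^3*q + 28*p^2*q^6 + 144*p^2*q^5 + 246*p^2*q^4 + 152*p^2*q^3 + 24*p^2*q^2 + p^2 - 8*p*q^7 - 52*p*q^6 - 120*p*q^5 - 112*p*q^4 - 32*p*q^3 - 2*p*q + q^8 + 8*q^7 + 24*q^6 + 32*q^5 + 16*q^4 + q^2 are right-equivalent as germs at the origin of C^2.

Yes.

The Hessian of f at 0 is [[2, 4], [4, 8]] with rank 1, so corank 1. A Groebner basis of the Jacobian ideal J(f) in C{p,q} is {q^3, p + 2*q}; counting standard monomials gives mu = 3. Corank 1: A-series; mu = 3 gives A_3. The Hessian of g at 0 is [[2, -2], [-2, 2]] with rank 1, so corank 1. A Groebner basis of the Jacobian ideal J(g) in C{p,q} is {q^3, p - q}; counting standard monomials gives mu = 3. Corank 1: A-series; mu = 3 gives A_3. Both have type A_3, hence right-equivalent.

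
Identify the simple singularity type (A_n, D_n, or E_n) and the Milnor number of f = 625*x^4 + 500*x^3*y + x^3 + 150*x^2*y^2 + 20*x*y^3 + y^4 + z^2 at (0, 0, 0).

Type E6, Milnor number mu = 6.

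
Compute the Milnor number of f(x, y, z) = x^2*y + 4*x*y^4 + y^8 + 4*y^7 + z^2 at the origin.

9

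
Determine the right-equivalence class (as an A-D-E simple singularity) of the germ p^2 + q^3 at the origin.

A_{2}

The Hessian of f at 0 has rank 1. Corank 1: A-series; mu = 2 gives A_2.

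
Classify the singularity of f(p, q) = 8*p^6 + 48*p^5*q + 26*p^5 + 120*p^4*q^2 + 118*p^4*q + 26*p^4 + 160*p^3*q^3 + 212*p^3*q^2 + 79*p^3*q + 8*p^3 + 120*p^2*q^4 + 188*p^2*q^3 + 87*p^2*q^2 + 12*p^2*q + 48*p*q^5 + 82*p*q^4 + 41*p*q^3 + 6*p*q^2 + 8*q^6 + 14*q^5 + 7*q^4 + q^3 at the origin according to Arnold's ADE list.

The Hessian of f at 0 has rank 0. Corank 2; j^3 = (2*p + q)^3 is a perfect cube, so E-series; the 4-jet and mu = 7 give E_7.

E7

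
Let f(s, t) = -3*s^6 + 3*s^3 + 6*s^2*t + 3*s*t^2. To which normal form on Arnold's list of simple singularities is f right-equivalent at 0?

The Hessian of f at 0 has rank 0. Corank 2; j^3 = 3*s*(s + t)^2 has shape L^2 M (L != M), so D-series; mu = 7 gives D_7.

D_7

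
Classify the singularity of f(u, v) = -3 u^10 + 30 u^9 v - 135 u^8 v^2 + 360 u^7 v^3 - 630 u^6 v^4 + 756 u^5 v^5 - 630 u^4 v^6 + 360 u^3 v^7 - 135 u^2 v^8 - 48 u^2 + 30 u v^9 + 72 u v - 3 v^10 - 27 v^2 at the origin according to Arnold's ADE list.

A_9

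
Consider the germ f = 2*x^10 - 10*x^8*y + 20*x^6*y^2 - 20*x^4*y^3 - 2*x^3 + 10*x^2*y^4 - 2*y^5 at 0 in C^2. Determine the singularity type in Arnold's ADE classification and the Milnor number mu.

Type E_{8}, Milnor number mu = 8.

The Hessian of f at 0 is [[0, 0], [0, 0]] with rank 0, so corank 2. A Groebner basis of the Jacobian ideal J(f) in C{x,y} is {y^4, x^2}; counting standard monomials gives mu = 8. Corank 2; j^3 = -2*x^3 is a perfect cube, so E-series; the 5-jet and mu = 8 give E_8.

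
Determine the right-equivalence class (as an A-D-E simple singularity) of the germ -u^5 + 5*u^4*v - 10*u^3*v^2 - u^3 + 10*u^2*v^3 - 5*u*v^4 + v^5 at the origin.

E_8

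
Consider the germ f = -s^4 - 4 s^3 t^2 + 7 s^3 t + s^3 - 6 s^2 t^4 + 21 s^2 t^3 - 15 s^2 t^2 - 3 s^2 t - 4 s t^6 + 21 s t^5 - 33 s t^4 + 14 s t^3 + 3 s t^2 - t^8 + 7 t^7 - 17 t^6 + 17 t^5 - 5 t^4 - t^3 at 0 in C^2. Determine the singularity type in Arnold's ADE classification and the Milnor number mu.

Type E_{7}, Milnor number mu = 7.

The Hessian of f at 0 has rank 0. Corank 2; j^3 = (s - t)^3 is a perfect cube, so E-series; the 4-jet and mu = 7 give E_7.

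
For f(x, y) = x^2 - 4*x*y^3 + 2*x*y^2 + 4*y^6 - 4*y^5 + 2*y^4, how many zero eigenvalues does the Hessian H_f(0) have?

1

Hessian at 0 has rank 1.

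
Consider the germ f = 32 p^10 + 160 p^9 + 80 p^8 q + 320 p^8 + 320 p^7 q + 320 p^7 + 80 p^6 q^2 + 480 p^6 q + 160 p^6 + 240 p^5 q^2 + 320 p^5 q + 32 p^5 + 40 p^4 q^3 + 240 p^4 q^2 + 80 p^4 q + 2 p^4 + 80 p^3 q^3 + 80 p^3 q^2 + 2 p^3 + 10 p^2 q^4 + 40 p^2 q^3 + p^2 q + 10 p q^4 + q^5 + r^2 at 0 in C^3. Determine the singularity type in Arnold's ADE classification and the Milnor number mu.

The Hessian of f at 0 is [[0, 0, 0], [0, 0, 0], [0, 0, 2]] with rank 1, so corank 2. A Groebner basis of the Jacobian ideal J(f) in C{p,q,r} is {-p*q/10 + q^4, p*q^2, p^2 + p*q/2, r}; counting standard monomials gives mu = 6. Corank 2; j^3 = p^2*(2*p + q) has shape L^2 M (L != M), so D-series; mu = 6 gives D_6.

Type D_6, Milnor number mu = 6.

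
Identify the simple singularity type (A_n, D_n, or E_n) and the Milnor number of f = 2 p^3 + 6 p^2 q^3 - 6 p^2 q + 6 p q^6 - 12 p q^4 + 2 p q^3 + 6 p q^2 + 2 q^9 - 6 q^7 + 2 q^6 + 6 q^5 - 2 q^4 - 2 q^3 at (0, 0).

The Hessian of f at 0 has rank 0. Corank 2; j^3 = 2*(p - q)^3 is a perfect cube, so E-series; the 4-jet and mu = 7 give E_7.

Type E_7, Milnor number mu = 7.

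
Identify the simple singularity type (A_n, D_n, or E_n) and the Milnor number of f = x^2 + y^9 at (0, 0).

Type A_8, Milnor number mu = 8.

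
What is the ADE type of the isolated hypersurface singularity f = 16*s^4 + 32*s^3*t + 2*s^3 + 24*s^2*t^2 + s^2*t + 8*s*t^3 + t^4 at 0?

D_5

The Hessian of f at 0 has rank 0. Corank 2; j^3 = s^2*(2*s + t) has shape L^2 M (L != M), so D-series; mu = 5 gives D_5.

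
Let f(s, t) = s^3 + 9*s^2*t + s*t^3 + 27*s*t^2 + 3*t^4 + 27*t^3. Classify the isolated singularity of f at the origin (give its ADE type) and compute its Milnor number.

Type E7, Milnor number mu = 7.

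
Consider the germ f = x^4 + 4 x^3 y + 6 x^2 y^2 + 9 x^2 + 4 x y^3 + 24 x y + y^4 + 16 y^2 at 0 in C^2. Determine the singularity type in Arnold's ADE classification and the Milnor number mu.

The Hessian of f at 0 has rank 1. Corank 1: A-series; mu = 3 gives A_3.

Type A3, Milnor number mu = 3.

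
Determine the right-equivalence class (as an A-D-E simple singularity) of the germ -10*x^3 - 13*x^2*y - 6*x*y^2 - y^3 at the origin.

D4

The Hessian of f at 0 is [[0, 0], [0, 0]] with rank 0, so corank 2. A Groebner basis of the Jacobian ideal J(f) in C{x,y} is {y^3, x^2 - 3*y^2/11, x*y + 6*y^2/11}; counting standard monomials gives mu = 4. Corank 2; j^3 = -(2*x + y)*(5*x^2 + 4*x*y + y^2) splits into three distinct lines over C (the quadratic factor has nonzero discriminant), so D_4.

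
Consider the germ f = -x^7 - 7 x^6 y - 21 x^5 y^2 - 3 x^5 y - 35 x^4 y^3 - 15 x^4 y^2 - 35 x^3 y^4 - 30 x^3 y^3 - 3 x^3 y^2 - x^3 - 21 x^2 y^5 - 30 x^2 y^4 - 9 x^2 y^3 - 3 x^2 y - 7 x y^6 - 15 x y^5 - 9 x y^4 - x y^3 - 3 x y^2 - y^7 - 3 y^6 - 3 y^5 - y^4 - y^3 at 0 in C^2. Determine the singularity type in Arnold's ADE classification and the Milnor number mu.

Type E_7, Milnor number mu = 7.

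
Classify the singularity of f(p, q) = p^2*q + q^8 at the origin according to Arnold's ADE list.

D_{9}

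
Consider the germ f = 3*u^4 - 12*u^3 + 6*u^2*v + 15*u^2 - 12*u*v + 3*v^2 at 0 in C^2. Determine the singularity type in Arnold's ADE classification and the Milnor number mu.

Type A_1, Milnor number mu = 1.

The Hessian of f at 0 is [[30, -12], [-12, 6]] with rank 2, so corank 0. A Groebner basis of the Jacobian ideal J(f) in C{u,v} is {u, v}; counting standard monomials gives mu = 1. Corank 0: nondegenerate Morse point, so A_1.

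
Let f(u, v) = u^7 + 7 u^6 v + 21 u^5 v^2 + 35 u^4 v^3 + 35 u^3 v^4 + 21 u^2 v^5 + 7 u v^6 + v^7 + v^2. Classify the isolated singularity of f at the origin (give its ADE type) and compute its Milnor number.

Type A_6, Milnor number mu = 6.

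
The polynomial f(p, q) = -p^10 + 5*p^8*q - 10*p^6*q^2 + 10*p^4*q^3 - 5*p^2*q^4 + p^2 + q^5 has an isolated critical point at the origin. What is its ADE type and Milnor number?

Type A4, Milnor number mu = 4.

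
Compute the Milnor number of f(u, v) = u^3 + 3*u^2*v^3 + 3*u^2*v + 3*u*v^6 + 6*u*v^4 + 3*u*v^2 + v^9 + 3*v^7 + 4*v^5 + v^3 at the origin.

The Hessian of f at 0 is [[0, 0], [0, 0]] with rank 0, so corank 2. A Groebner basis of the Jacobian ideal J(f) in C{u,v} is {u^2/2 + u*v^3 + u*v + v^2/2, v^4, u^3 - 3*u*v^2 - 2*v^3, u^2*v + 2*u*v^2 + v^3}; counting standard monomials gives mu = 8. Corank 2; j^3 = (u + v)^3 is a perfect cube, so E-series; the 5-jet and mu = 8 give E_8.

8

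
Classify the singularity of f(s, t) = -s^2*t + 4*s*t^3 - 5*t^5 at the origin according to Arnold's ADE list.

D6

The Hessian of f at 0 has rank 0. Corank 2; j^3 = -s^2*t has shape L^2 M (L != M), so D-series; mu = 6 gives D_6.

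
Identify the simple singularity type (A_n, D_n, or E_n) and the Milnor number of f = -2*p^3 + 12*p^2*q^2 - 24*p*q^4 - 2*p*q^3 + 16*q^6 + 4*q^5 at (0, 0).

Type E_7, Milnor number mu = 7.

The Hessian of f at 0 is [[0, 0], [0, 0]] with rank 0, so corank 2. A Groebner basis of the Jacobian ideal J(f) in C{p,q} is {-p^2/4 + q^4 - q^3/12, p^3, p^2*q + p^2/12 + q^3/36, -p^2/2 + p*q^2 - q^3/6}; counting standard monomials gives mu = 7. Corank 2; j^3 = -2*p^3 is a perfect cube, so E-series; the 4-jet and mu = 7 give E_7.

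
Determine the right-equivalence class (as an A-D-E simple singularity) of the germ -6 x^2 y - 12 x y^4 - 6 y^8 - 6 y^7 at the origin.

The Hessian of f at 0 is [[0, 0], [0, 0]] with rank 0, so corank 2. A Groebner basis of the Jacobian ideal J(f) in C{x,y} is {x^2*y^2, 8*x^2*y + x^2 + x*y^3, x*y + y^4, x^3}; counting standard monomials gives mu = 9. Corank 2; j^3 = -6*x^2*y has shape L^2 M (L != M), so D-series; mu = 9 gives D_9.

D_{9}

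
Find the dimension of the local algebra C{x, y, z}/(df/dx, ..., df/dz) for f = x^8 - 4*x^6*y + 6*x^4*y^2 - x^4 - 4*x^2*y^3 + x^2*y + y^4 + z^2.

The Hessian of f at 0 is [[0, 0, 0], [0, 0, 0], [0, 0, 2]] with rank 1, so corank 2. A Groebner basis of the Jacobian ideal J(f) in C{x,y,z} is {x^3, x^2/4 + y^3, x*y, z}; counting standard monomials gives mu = 5. Corank 2; j^3 = x^2*y has shape L^2 M (L != M), so D-series; mu = 5 gives D_5.

5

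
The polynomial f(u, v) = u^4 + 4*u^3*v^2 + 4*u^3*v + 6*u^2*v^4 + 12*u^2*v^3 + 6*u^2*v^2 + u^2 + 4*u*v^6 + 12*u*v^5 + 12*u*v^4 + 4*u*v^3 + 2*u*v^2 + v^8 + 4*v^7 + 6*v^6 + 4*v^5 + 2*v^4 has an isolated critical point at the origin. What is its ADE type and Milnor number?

Type A_3, Milnor number mu = 3.

The Hessian of f at 0 is [[2, 0], [0, 0]] with rank 1, so corank 1. A Groebner basis of the Jacobian ideal J(f) in C{u,v} is {u^2, u*v, u + v^2}; counting standard monomials gives mu = 3. Corank 1: A-series; mu = 3 gives A_3.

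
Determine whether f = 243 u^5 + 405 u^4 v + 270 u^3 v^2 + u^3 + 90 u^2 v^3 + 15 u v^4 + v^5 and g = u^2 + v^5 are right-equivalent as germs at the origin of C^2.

The Hessian of f at 0 has rank 0. Corank 2; j^3 = u^3 is a perfect cube, so E-series; the 5-jet and mu = 8 give E_8. The Hessian of g at 0 has rank 1. Corank 1: A-series; mu = 4 gives A_4. f is E_8 but g is A_4, hence not right-equivalent.

No.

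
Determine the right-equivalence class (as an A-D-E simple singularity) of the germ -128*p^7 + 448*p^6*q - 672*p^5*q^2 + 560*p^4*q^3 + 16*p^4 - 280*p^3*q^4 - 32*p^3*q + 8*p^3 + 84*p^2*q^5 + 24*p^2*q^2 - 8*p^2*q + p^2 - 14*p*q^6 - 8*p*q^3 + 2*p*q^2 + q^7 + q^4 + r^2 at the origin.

A6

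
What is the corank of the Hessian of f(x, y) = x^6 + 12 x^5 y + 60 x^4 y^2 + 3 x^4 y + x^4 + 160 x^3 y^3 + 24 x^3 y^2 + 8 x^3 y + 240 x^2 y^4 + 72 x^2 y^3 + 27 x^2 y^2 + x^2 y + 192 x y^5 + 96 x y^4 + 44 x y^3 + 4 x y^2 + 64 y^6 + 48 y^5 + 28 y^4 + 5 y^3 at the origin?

2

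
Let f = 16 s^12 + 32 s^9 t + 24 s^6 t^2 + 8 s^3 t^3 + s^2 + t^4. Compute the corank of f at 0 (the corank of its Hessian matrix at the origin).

1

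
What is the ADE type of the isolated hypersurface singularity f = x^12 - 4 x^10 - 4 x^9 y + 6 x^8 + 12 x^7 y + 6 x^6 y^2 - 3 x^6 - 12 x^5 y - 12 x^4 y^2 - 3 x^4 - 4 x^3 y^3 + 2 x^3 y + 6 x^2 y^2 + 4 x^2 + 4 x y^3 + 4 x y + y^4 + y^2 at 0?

A_3

The Hessian of f at 0 has rank 1. Corank 1: A-series; mu = 3 gives A_3.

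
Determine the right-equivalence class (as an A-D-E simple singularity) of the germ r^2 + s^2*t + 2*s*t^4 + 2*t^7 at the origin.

D8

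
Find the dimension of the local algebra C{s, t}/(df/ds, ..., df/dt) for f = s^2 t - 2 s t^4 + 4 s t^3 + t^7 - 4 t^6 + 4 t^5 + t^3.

The Hessian of f at 0 has rank 0. Corank 2; j^3 = t*(s^2 + t^2) splits into three distinct lines over C (the quadratic factor has nonzero discriminant), so D_4.

4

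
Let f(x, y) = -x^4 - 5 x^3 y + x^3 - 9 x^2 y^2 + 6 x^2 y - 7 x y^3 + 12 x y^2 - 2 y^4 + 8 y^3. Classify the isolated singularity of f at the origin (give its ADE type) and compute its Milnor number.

Type E_7, Milnor number mu = 7.

The Hessian of f at 0 has rank 0. Corank 2; j^3 = (x + 2*y)^3 is a perfect cube, so E-series; the 4-jet and mu = 7 give E_7.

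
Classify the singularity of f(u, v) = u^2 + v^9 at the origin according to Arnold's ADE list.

A_{8}

The Hessian of f at 0 has rank 1. Corank 1: A-series; mu = 8 gives A_8.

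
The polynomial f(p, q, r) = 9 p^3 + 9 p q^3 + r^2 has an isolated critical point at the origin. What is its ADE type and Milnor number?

Type E_7, Milnor number mu = 7.

The Hessian of f at 0 has rank 1. Corank 2; j^3 = 9*p^3 is a perfect cube, so E-series; the 4-jet and mu = 7 give E_7.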